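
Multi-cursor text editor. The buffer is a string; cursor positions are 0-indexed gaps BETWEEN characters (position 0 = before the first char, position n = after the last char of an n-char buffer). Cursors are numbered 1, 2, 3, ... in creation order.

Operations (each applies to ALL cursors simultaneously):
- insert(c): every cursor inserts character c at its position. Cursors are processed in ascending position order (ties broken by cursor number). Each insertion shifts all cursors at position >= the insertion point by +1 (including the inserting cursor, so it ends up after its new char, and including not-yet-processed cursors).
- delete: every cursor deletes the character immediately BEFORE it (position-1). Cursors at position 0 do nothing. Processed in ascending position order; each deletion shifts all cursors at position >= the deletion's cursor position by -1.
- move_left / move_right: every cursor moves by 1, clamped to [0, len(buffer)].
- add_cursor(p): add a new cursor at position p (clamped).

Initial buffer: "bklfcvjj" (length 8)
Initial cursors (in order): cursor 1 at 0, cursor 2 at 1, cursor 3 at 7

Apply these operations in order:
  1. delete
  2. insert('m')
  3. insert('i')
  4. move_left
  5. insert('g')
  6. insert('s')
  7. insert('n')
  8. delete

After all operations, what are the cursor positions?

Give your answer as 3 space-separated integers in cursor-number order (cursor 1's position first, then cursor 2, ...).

Answer: 7 7 16

Derivation:
After op 1 (delete): buffer="klfcvj" (len 6), cursors c1@0 c2@0 c3@5, authorship ......
After op 2 (insert('m')): buffer="mmklfcvmj" (len 9), cursors c1@2 c2@2 c3@8, authorship 12.....3.
After op 3 (insert('i')): buffer="mmiiklfcvmij" (len 12), cursors c1@4 c2@4 c3@11, authorship 1212.....33.
After op 4 (move_left): buffer="mmiiklfcvmij" (len 12), cursors c1@3 c2@3 c3@10, authorship 1212.....33.
After op 5 (insert('g')): buffer="mmiggiklfcvmgij" (len 15), cursors c1@5 c2@5 c3@13, authorship 121122.....333.
After op 6 (insert('s')): buffer="mmiggssiklfcvmgsij" (len 18), cursors c1@7 c2@7 c3@16, authorship 12112122.....3333.
After op 7 (insert('n')): buffer="mmiggssnniklfcvmgsnij" (len 21), cursors c1@9 c2@9 c3@19, authorship 1211212122.....33333.
After op 8 (delete): buffer="mmiggssiklfcvmgsij" (len 18), cursors c1@7 c2@7 c3@16, authorship 12112122.....3333.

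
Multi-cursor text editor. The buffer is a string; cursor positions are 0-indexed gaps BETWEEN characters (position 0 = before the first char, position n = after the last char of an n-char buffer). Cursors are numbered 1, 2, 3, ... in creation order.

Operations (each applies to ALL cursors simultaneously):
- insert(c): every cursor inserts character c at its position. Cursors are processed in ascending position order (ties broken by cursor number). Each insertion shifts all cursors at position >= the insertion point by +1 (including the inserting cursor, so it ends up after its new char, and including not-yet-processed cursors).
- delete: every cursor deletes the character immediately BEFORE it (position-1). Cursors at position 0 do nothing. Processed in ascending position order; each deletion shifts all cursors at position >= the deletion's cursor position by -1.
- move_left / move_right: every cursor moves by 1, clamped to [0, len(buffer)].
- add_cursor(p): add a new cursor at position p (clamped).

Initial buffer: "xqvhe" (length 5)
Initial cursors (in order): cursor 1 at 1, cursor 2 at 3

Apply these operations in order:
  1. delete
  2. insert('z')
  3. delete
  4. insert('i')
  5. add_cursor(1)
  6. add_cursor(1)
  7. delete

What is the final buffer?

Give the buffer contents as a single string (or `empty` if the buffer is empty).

Answer: qhe

Derivation:
After op 1 (delete): buffer="qhe" (len 3), cursors c1@0 c2@1, authorship ...
After op 2 (insert('z')): buffer="zqzhe" (len 5), cursors c1@1 c2@3, authorship 1.2..
After op 3 (delete): buffer="qhe" (len 3), cursors c1@0 c2@1, authorship ...
After op 4 (insert('i')): buffer="iqihe" (len 5), cursors c1@1 c2@3, authorship 1.2..
After op 5 (add_cursor(1)): buffer="iqihe" (len 5), cursors c1@1 c3@1 c2@3, authorship 1.2..
After op 6 (add_cursor(1)): buffer="iqihe" (len 5), cursors c1@1 c3@1 c4@1 c2@3, authorship 1.2..
After op 7 (delete): buffer="qhe" (len 3), cursors c1@0 c3@0 c4@0 c2@1, authorship ...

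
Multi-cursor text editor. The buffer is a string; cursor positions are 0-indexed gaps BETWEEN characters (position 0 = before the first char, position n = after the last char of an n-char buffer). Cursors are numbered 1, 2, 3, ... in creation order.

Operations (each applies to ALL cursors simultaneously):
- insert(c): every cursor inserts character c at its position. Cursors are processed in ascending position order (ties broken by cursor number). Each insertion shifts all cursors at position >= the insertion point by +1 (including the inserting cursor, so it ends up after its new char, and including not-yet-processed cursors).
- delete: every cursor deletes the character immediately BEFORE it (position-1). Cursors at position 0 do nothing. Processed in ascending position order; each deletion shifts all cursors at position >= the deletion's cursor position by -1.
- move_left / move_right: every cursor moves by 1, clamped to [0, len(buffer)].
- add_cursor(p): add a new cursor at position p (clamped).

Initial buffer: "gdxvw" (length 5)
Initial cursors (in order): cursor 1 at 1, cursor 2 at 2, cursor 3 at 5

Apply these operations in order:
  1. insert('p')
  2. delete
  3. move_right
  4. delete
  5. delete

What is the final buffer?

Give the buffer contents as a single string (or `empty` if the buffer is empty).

After op 1 (insert('p')): buffer="gpdpxvwp" (len 8), cursors c1@2 c2@4 c3@8, authorship .1.2...3
After op 2 (delete): buffer="gdxvw" (len 5), cursors c1@1 c2@2 c3@5, authorship .....
After op 3 (move_right): buffer="gdxvw" (len 5), cursors c1@2 c2@3 c3@5, authorship .....
After op 4 (delete): buffer="gv" (len 2), cursors c1@1 c2@1 c3@2, authorship ..
After op 5 (delete): buffer="" (len 0), cursors c1@0 c2@0 c3@0, authorship 

Answer: empty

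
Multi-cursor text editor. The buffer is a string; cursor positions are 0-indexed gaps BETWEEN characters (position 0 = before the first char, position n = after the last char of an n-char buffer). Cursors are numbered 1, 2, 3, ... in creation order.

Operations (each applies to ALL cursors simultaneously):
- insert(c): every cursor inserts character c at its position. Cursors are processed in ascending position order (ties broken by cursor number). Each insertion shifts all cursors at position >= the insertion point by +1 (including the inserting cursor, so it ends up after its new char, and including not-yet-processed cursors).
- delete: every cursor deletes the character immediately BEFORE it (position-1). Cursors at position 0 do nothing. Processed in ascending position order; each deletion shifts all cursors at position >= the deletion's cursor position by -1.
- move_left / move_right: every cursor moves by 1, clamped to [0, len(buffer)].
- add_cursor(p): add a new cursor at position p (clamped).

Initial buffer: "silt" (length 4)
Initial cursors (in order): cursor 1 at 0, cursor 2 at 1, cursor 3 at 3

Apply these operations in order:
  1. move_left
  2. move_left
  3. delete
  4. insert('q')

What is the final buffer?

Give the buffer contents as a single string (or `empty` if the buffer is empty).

Answer: qqqilt

Derivation:
After op 1 (move_left): buffer="silt" (len 4), cursors c1@0 c2@0 c3@2, authorship ....
After op 2 (move_left): buffer="silt" (len 4), cursors c1@0 c2@0 c3@1, authorship ....
After op 3 (delete): buffer="ilt" (len 3), cursors c1@0 c2@0 c3@0, authorship ...
After op 4 (insert('q')): buffer="qqqilt" (len 6), cursors c1@3 c2@3 c3@3, authorship 123...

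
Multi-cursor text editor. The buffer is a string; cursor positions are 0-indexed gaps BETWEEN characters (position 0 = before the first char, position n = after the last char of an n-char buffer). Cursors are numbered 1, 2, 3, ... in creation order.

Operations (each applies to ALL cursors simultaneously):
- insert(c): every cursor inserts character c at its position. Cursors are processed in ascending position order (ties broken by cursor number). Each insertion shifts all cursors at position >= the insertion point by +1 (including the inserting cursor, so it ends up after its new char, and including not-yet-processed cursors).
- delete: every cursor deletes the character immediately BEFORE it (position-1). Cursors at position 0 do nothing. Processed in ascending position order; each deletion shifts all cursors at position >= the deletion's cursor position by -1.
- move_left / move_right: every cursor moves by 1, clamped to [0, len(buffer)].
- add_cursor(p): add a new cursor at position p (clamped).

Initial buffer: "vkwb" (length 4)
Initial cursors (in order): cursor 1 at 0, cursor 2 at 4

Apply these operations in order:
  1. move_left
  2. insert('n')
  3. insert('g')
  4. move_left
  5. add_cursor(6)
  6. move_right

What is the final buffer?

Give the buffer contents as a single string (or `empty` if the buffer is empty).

Answer: ngvkwngb

Derivation:
After op 1 (move_left): buffer="vkwb" (len 4), cursors c1@0 c2@3, authorship ....
After op 2 (insert('n')): buffer="nvkwnb" (len 6), cursors c1@1 c2@5, authorship 1...2.
After op 3 (insert('g')): buffer="ngvkwngb" (len 8), cursors c1@2 c2@7, authorship 11...22.
After op 4 (move_left): buffer="ngvkwngb" (len 8), cursors c1@1 c2@6, authorship 11...22.
After op 5 (add_cursor(6)): buffer="ngvkwngb" (len 8), cursors c1@1 c2@6 c3@6, authorship 11...22.
After op 6 (move_right): buffer="ngvkwngb" (len 8), cursors c1@2 c2@7 c3@7, authorship 11...22.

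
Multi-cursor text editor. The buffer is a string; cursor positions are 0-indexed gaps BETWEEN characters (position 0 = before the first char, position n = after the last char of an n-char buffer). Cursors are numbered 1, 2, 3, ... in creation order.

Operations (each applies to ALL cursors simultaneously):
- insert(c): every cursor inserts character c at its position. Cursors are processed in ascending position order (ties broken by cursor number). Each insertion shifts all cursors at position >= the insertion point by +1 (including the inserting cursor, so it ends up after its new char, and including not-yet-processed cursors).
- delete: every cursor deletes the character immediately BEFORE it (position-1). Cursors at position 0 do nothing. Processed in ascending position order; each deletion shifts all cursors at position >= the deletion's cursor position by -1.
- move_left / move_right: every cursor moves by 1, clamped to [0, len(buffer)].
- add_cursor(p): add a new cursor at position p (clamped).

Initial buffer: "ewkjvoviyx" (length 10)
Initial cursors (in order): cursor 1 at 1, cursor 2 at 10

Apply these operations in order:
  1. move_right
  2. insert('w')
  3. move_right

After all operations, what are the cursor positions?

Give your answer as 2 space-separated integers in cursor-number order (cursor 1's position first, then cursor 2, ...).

After op 1 (move_right): buffer="ewkjvoviyx" (len 10), cursors c1@2 c2@10, authorship ..........
After op 2 (insert('w')): buffer="ewwkjvoviyxw" (len 12), cursors c1@3 c2@12, authorship ..1........2
After op 3 (move_right): buffer="ewwkjvoviyxw" (len 12), cursors c1@4 c2@12, authorship ..1........2

Answer: 4 12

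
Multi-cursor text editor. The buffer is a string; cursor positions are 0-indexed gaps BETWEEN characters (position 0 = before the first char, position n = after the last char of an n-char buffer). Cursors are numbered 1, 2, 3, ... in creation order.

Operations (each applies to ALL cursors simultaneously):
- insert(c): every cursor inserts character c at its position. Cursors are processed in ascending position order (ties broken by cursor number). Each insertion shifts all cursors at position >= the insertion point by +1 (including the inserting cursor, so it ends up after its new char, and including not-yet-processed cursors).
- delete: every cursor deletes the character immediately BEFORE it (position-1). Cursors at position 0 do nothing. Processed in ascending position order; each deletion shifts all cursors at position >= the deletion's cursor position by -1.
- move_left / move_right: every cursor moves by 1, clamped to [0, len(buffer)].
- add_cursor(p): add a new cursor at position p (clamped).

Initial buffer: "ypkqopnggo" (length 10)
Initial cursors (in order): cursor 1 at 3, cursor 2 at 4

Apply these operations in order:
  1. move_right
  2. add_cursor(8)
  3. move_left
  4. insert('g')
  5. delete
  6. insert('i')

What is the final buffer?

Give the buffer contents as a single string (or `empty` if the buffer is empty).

Answer: ypkiqiopniggo

Derivation:
After op 1 (move_right): buffer="ypkqopnggo" (len 10), cursors c1@4 c2@5, authorship ..........
After op 2 (add_cursor(8)): buffer="ypkqopnggo" (len 10), cursors c1@4 c2@5 c3@8, authorship ..........
After op 3 (move_left): buffer="ypkqopnggo" (len 10), cursors c1@3 c2@4 c3@7, authorship ..........
After op 4 (insert('g')): buffer="ypkgqgopngggo" (len 13), cursors c1@4 c2@6 c3@10, authorship ...1.2...3...
After op 5 (delete): buffer="ypkqopnggo" (len 10), cursors c1@3 c2@4 c3@7, authorship ..........
After op 6 (insert('i')): buffer="ypkiqiopniggo" (len 13), cursors c1@4 c2@6 c3@10, authorship ...1.2...3...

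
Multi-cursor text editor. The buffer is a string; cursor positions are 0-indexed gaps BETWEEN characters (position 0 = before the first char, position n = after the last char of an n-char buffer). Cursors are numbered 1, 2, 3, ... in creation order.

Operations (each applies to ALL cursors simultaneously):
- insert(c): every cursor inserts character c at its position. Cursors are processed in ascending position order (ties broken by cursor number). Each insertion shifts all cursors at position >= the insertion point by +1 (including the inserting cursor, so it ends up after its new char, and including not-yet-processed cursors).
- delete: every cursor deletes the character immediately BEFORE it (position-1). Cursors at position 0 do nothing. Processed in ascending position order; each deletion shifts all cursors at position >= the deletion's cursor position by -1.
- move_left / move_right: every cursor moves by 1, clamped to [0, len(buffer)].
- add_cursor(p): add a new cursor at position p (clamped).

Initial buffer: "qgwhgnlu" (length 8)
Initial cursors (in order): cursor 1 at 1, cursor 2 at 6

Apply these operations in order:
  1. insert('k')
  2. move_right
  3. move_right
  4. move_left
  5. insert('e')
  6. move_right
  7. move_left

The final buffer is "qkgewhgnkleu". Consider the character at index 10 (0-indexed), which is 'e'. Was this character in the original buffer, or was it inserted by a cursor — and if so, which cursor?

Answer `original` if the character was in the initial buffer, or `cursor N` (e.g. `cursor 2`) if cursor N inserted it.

Answer: cursor 2

Derivation:
After op 1 (insert('k')): buffer="qkgwhgnklu" (len 10), cursors c1@2 c2@8, authorship .1.....2..
After op 2 (move_right): buffer="qkgwhgnklu" (len 10), cursors c1@3 c2@9, authorship .1.....2..
After op 3 (move_right): buffer="qkgwhgnklu" (len 10), cursors c1@4 c2@10, authorship .1.....2..
After op 4 (move_left): buffer="qkgwhgnklu" (len 10), cursors c1@3 c2@9, authorship .1.....2..
After op 5 (insert('e')): buffer="qkgewhgnkleu" (len 12), cursors c1@4 c2@11, authorship .1.1....2.2.
After op 6 (move_right): buffer="qkgewhgnkleu" (len 12), cursors c1@5 c2@12, authorship .1.1....2.2.
After op 7 (move_left): buffer="qkgewhgnkleu" (len 12), cursors c1@4 c2@11, authorship .1.1....2.2.
Authorship (.=original, N=cursor N): . 1 . 1 . . . . 2 . 2 .
Index 10: author = 2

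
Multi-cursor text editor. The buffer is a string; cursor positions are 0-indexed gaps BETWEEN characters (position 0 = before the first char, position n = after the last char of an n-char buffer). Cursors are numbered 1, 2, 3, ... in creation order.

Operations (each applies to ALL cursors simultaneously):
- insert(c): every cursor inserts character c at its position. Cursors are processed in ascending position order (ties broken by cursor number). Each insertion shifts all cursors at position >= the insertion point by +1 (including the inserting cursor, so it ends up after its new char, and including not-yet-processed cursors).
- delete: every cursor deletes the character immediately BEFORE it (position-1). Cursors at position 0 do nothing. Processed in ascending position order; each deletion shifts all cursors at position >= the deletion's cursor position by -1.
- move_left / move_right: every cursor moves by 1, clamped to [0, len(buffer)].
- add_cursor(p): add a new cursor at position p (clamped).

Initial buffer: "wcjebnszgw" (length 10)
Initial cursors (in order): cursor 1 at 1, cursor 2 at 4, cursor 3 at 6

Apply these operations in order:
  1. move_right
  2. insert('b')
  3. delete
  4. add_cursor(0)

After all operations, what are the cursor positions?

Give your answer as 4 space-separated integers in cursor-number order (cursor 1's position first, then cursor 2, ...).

Answer: 2 5 7 0

Derivation:
After op 1 (move_right): buffer="wcjebnszgw" (len 10), cursors c1@2 c2@5 c3@7, authorship ..........
After op 2 (insert('b')): buffer="wcbjebbnsbzgw" (len 13), cursors c1@3 c2@7 c3@10, authorship ..1...2..3...
After op 3 (delete): buffer="wcjebnszgw" (len 10), cursors c1@2 c2@5 c3@7, authorship ..........
After op 4 (add_cursor(0)): buffer="wcjebnszgw" (len 10), cursors c4@0 c1@2 c2@5 c3@7, authorship ..........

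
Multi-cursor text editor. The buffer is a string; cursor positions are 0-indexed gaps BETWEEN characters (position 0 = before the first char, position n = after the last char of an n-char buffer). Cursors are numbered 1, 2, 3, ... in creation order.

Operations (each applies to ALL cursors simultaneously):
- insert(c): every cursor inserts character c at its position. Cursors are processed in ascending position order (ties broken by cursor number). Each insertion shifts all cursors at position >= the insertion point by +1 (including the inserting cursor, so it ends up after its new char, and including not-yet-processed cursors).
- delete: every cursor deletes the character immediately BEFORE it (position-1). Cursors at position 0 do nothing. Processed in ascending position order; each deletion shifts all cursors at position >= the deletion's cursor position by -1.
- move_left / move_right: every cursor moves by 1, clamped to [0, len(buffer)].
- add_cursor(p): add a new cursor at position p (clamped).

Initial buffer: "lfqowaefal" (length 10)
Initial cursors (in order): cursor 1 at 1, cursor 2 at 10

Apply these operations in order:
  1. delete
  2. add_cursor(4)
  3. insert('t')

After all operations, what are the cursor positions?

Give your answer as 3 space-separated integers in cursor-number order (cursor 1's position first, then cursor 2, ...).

After op 1 (delete): buffer="fqowaefa" (len 8), cursors c1@0 c2@8, authorship ........
After op 2 (add_cursor(4)): buffer="fqowaefa" (len 8), cursors c1@0 c3@4 c2@8, authorship ........
After op 3 (insert('t')): buffer="tfqowtaefat" (len 11), cursors c1@1 c3@6 c2@11, authorship 1....3....2

Answer: 1 11 6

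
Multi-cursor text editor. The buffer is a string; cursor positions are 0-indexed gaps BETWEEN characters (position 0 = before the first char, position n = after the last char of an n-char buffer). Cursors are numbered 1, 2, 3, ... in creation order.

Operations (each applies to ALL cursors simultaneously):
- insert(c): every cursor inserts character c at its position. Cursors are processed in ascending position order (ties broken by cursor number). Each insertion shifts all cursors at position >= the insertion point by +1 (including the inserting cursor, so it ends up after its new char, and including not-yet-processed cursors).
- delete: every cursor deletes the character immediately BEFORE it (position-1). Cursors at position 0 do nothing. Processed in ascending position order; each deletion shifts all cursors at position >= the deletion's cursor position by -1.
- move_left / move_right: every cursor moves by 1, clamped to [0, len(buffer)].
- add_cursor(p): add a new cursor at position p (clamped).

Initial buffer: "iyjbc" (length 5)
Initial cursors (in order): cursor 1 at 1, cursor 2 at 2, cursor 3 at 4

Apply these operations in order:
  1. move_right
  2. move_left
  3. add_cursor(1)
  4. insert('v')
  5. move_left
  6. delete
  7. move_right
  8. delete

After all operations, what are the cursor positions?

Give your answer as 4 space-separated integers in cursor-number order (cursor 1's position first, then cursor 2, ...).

After op 1 (move_right): buffer="iyjbc" (len 5), cursors c1@2 c2@3 c3@5, authorship .....
After op 2 (move_left): buffer="iyjbc" (len 5), cursors c1@1 c2@2 c3@4, authorship .....
After op 3 (add_cursor(1)): buffer="iyjbc" (len 5), cursors c1@1 c4@1 c2@2 c3@4, authorship .....
After op 4 (insert('v')): buffer="ivvyvjbvc" (len 9), cursors c1@3 c4@3 c2@5 c3@8, authorship .14.2..3.
After op 5 (move_left): buffer="ivvyvjbvc" (len 9), cursors c1@2 c4@2 c2@4 c3@7, authorship .14.2..3.
After op 6 (delete): buffer="vvjvc" (len 5), cursors c1@0 c4@0 c2@1 c3@3, authorship 42.3.
After op 7 (move_right): buffer="vvjvc" (len 5), cursors c1@1 c4@1 c2@2 c3@4, authorship 42.3.
After op 8 (delete): buffer="jc" (len 2), cursors c1@0 c2@0 c4@0 c3@1, authorship ..

Answer: 0 0 1 0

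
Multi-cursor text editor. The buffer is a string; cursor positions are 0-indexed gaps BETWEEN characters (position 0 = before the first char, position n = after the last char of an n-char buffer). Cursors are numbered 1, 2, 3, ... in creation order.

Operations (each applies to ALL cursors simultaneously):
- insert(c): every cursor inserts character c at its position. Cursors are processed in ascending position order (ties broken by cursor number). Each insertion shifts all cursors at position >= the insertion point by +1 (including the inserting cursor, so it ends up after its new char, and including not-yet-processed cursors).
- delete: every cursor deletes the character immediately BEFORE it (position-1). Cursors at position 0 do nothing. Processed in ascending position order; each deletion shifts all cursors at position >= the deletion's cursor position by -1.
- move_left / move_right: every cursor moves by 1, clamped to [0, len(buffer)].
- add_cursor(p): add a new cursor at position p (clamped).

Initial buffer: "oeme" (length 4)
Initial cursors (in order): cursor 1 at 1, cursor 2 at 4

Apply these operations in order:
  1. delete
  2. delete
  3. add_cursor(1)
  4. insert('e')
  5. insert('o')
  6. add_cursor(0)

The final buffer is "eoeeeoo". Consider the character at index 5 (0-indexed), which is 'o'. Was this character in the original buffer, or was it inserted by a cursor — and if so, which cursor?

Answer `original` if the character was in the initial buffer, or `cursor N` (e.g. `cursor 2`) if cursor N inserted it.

After op 1 (delete): buffer="em" (len 2), cursors c1@0 c2@2, authorship ..
After op 2 (delete): buffer="e" (len 1), cursors c1@0 c2@1, authorship .
After op 3 (add_cursor(1)): buffer="e" (len 1), cursors c1@0 c2@1 c3@1, authorship .
After op 4 (insert('e')): buffer="eeee" (len 4), cursors c1@1 c2@4 c3@4, authorship 1.23
After op 5 (insert('o')): buffer="eoeeeoo" (len 7), cursors c1@2 c2@7 c3@7, authorship 11.2323
After op 6 (add_cursor(0)): buffer="eoeeeoo" (len 7), cursors c4@0 c1@2 c2@7 c3@7, authorship 11.2323
Authorship (.=original, N=cursor N): 1 1 . 2 3 2 3
Index 5: author = 2

Answer: cursor 2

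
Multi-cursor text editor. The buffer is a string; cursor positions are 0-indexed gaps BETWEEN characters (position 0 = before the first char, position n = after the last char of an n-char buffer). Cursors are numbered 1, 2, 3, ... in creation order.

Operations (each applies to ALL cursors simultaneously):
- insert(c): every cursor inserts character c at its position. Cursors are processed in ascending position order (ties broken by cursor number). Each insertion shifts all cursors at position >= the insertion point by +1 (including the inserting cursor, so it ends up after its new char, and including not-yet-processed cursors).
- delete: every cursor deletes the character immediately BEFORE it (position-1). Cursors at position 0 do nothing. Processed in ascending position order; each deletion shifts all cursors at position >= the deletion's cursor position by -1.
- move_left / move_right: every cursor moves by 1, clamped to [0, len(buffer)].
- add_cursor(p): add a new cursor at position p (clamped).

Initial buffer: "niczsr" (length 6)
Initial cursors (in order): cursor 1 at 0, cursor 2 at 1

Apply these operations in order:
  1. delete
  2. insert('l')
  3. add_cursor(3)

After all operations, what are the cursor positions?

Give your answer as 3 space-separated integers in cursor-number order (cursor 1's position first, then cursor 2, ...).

After op 1 (delete): buffer="iczsr" (len 5), cursors c1@0 c2@0, authorship .....
After op 2 (insert('l')): buffer="lliczsr" (len 7), cursors c1@2 c2@2, authorship 12.....
After op 3 (add_cursor(3)): buffer="lliczsr" (len 7), cursors c1@2 c2@2 c3@3, authorship 12.....

Answer: 2 2 3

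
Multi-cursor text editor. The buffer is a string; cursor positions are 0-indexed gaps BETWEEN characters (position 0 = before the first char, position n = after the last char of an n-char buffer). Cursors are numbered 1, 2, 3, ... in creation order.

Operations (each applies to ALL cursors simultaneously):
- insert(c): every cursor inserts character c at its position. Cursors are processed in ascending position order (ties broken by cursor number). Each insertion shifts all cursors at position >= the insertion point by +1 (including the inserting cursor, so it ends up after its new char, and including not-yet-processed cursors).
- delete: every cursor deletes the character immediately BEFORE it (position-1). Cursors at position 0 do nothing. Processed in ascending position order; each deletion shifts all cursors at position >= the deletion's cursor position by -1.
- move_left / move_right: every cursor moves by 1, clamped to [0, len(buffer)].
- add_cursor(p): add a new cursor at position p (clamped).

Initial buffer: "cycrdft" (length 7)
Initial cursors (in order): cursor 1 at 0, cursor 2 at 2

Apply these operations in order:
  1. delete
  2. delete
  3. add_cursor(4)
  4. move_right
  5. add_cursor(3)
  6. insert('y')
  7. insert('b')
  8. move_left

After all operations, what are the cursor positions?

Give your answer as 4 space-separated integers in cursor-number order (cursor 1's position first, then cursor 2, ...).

Answer: 4 4 12 8

Derivation:
After op 1 (delete): buffer="ccrdft" (len 6), cursors c1@0 c2@1, authorship ......
After op 2 (delete): buffer="crdft" (len 5), cursors c1@0 c2@0, authorship .....
After op 3 (add_cursor(4)): buffer="crdft" (len 5), cursors c1@0 c2@0 c3@4, authorship .....
After op 4 (move_right): buffer="crdft" (len 5), cursors c1@1 c2@1 c3@5, authorship .....
After op 5 (add_cursor(3)): buffer="crdft" (len 5), cursors c1@1 c2@1 c4@3 c3@5, authorship .....
After op 6 (insert('y')): buffer="cyyrdyfty" (len 9), cursors c1@3 c2@3 c4@6 c3@9, authorship .12..4..3
After op 7 (insert('b')): buffer="cyybbrdybftyb" (len 13), cursors c1@5 c2@5 c4@9 c3@13, authorship .1212..44..33
After op 8 (move_left): buffer="cyybbrdybftyb" (len 13), cursors c1@4 c2@4 c4@8 c3@12, authorship .1212..44..33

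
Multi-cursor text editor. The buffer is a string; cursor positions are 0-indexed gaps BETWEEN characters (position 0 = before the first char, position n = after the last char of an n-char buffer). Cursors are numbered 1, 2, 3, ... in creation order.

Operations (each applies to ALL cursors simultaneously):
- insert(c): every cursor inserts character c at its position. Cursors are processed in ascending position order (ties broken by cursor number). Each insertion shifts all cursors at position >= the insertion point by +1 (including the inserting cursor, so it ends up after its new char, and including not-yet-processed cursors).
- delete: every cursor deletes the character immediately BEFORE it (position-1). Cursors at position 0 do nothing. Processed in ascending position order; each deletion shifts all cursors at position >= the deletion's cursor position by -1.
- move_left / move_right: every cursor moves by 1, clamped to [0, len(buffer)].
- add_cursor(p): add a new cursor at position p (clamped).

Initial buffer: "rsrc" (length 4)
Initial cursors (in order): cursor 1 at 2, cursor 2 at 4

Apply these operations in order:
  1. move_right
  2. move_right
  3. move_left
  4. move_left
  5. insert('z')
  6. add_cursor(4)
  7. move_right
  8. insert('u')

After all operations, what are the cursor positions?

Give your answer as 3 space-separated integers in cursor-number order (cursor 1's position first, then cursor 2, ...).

After op 1 (move_right): buffer="rsrc" (len 4), cursors c1@3 c2@4, authorship ....
After op 2 (move_right): buffer="rsrc" (len 4), cursors c1@4 c2@4, authorship ....
After op 3 (move_left): buffer="rsrc" (len 4), cursors c1@3 c2@3, authorship ....
After op 4 (move_left): buffer="rsrc" (len 4), cursors c1@2 c2@2, authorship ....
After op 5 (insert('z')): buffer="rszzrc" (len 6), cursors c1@4 c2@4, authorship ..12..
After op 6 (add_cursor(4)): buffer="rszzrc" (len 6), cursors c1@4 c2@4 c3@4, authorship ..12..
After op 7 (move_right): buffer="rszzrc" (len 6), cursors c1@5 c2@5 c3@5, authorship ..12..
After op 8 (insert('u')): buffer="rszzruuuc" (len 9), cursors c1@8 c2@8 c3@8, authorship ..12.123.

Answer: 8 8 8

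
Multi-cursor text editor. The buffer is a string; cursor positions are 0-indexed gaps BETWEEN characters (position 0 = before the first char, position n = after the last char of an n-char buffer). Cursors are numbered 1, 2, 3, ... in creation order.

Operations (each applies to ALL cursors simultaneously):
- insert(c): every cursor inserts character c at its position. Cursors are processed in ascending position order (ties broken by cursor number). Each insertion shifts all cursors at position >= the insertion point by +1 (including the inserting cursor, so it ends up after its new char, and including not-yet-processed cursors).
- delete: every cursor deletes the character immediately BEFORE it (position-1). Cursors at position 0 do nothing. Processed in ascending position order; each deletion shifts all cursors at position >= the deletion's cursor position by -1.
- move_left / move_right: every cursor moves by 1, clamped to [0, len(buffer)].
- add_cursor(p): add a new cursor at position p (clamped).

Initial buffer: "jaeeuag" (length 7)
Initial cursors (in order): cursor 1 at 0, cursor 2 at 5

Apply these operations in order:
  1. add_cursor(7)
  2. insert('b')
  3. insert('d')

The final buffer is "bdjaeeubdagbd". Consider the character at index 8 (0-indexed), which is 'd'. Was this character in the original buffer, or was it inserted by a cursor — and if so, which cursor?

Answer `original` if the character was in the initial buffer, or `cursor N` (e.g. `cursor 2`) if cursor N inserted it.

After op 1 (add_cursor(7)): buffer="jaeeuag" (len 7), cursors c1@0 c2@5 c3@7, authorship .......
After op 2 (insert('b')): buffer="bjaeeubagb" (len 10), cursors c1@1 c2@7 c3@10, authorship 1.....2..3
After op 3 (insert('d')): buffer="bdjaeeubdagbd" (len 13), cursors c1@2 c2@9 c3@13, authorship 11.....22..33
Authorship (.=original, N=cursor N): 1 1 . . . . . 2 2 . . 3 3
Index 8: author = 2

Answer: cursor 2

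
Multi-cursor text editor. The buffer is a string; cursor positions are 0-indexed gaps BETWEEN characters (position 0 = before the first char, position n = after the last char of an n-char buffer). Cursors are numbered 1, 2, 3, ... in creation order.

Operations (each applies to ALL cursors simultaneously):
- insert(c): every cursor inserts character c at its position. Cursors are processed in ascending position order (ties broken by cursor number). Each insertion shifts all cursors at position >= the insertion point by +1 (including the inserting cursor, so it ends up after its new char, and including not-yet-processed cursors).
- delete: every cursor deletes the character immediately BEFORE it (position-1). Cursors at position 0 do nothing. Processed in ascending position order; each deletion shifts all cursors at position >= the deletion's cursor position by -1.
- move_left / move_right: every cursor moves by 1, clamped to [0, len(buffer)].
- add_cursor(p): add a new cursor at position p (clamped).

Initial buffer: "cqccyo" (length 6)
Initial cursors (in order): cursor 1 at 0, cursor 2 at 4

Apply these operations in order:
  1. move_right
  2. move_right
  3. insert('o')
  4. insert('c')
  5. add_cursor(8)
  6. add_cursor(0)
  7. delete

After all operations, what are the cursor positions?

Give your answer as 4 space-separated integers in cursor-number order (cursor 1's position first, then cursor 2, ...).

After op 1 (move_right): buffer="cqccyo" (len 6), cursors c1@1 c2@5, authorship ......
After op 2 (move_right): buffer="cqccyo" (len 6), cursors c1@2 c2@6, authorship ......
After op 3 (insert('o')): buffer="cqoccyoo" (len 8), cursors c1@3 c2@8, authorship ..1....2
After op 4 (insert('c')): buffer="cqocccyooc" (len 10), cursors c1@4 c2@10, authorship ..11....22
After op 5 (add_cursor(8)): buffer="cqocccyooc" (len 10), cursors c1@4 c3@8 c2@10, authorship ..11....22
After op 6 (add_cursor(0)): buffer="cqocccyooc" (len 10), cursors c4@0 c1@4 c3@8 c2@10, authorship ..11....22
After op 7 (delete): buffer="cqoccyo" (len 7), cursors c4@0 c1@3 c3@6 c2@7, authorship ..1...2

Answer: 3 7 6 0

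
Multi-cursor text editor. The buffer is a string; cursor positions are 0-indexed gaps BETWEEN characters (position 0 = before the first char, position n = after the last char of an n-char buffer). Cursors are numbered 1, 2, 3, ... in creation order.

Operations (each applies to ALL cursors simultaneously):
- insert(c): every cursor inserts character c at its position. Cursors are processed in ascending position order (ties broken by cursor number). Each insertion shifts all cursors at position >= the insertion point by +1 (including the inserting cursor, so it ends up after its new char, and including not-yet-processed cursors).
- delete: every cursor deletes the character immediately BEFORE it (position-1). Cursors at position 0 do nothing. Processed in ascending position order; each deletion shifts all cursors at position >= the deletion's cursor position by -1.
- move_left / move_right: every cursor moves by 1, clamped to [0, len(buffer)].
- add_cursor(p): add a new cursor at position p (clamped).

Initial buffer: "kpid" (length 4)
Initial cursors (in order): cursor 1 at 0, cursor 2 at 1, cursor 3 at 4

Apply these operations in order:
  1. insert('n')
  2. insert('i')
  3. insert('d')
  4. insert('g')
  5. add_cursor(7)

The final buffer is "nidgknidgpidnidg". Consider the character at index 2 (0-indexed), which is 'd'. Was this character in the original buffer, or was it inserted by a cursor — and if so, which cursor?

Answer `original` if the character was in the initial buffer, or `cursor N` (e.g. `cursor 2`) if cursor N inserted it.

Answer: cursor 1

Derivation:
After op 1 (insert('n')): buffer="nknpidn" (len 7), cursors c1@1 c2@3 c3@7, authorship 1.2...3
After op 2 (insert('i')): buffer="niknipidni" (len 10), cursors c1@2 c2@5 c3@10, authorship 11.22...33
After op 3 (insert('d')): buffer="nidknidpidnid" (len 13), cursors c1@3 c2@7 c3@13, authorship 111.222...333
After op 4 (insert('g')): buffer="nidgknidgpidnidg" (len 16), cursors c1@4 c2@9 c3@16, authorship 1111.2222...3333
After op 5 (add_cursor(7)): buffer="nidgknidgpidnidg" (len 16), cursors c1@4 c4@7 c2@9 c3@16, authorship 1111.2222...3333
Authorship (.=original, N=cursor N): 1 1 1 1 . 2 2 2 2 . . . 3 3 3 3
Index 2: author = 1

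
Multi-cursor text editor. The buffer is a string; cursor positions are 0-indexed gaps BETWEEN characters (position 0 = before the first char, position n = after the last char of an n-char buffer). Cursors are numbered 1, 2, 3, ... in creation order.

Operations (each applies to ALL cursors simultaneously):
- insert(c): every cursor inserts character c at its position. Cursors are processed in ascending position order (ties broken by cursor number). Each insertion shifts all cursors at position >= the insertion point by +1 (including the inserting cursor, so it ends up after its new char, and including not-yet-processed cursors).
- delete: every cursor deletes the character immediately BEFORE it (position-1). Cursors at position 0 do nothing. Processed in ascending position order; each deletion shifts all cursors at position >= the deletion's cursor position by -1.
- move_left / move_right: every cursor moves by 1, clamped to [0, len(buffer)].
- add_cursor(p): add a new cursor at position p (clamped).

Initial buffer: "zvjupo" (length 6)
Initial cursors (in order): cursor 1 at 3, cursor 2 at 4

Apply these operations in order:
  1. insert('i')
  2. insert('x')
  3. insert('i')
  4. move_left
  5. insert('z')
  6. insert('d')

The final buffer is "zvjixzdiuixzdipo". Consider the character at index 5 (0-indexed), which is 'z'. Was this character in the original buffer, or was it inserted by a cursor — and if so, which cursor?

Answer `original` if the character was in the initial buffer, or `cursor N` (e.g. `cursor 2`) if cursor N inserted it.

Answer: cursor 1

Derivation:
After op 1 (insert('i')): buffer="zvjiuipo" (len 8), cursors c1@4 c2@6, authorship ...1.2..
After op 2 (insert('x')): buffer="zvjixuixpo" (len 10), cursors c1@5 c2@8, authorship ...11.22..
After op 3 (insert('i')): buffer="zvjixiuixipo" (len 12), cursors c1@6 c2@10, authorship ...111.222..
After op 4 (move_left): buffer="zvjixiuixipo" (len 12), cursors c1@5 c2@9, authorship ...111.222..
After op 5 (insert('z')): buffer="zvjixziuixzipo" (len 14), cursors c1@6 c2@11, authorship ...1111.2222..
After op 6 (insert('d')): buffer="zvjixzdiuixzdipo" (len 16), cursors c1@7 c2@13, authorship ...11111.22222..
Authorship (.=original, N=cursor N): . . . 1 1 1 1 1 . 2 2 2 2 2 . .
Index 5: author = 1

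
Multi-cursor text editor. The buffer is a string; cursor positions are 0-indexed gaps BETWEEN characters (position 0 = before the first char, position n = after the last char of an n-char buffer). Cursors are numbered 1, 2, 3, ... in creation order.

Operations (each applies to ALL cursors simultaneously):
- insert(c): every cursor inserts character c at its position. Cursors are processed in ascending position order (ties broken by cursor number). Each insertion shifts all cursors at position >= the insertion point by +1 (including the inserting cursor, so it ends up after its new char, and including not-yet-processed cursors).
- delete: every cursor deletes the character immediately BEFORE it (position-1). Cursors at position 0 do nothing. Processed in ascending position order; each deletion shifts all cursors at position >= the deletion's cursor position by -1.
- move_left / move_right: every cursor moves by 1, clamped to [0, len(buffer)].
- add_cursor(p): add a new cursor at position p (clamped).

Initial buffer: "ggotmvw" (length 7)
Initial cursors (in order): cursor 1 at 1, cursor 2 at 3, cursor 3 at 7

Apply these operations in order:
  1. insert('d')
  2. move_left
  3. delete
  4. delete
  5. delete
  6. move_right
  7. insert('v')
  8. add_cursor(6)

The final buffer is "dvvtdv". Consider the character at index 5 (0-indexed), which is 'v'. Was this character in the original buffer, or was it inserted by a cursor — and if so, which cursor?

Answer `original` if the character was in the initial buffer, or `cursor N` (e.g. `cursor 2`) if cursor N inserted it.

Answer: cursor 3

Derivation:
After op 1 (insert('d')): buffer="gdgodtmvwd" (len 10), cursors c1@2 c2@5 c3@10, authorship .1..2....3
After op 2 (move_left): buffer="gdgodtmvwd" (len 10), cursors c1@1 c2@4 c3@9, authorship .1..2....3
After op 3 (delete): buffer="dgdtmvd" (len 7), cursors c1@0 c2@2 c3@6, authorship 1.2...3
After op 4 (delete): buffer="ddtmd" (len 5), cursors c1@0 c2@1 c3@4, authorship 12..3
After op 5 (delete): buffer="dtd" (len 3), cursors c1@0 c2@0 c3@2, authorship 2.3
After op 6 (move_right): buffer="dtd" (len 3), cursors c1@1 c2@1 c3@3, authorship 2.3
After op 7 (insert('v')): buffer="dvvtdv" (len 6), cursors c1@3 c2@3 c3@6, authorship 212.33
After op 8 (add_cursor(6)): buffer="dvvtdv" (len 6), cursors c1@3 c2@3 c3@6 c4@6, authorship 212.33
Authorship (.=original, N=cursor N): 2 1 2 . 3 3
Index 5: author = 3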